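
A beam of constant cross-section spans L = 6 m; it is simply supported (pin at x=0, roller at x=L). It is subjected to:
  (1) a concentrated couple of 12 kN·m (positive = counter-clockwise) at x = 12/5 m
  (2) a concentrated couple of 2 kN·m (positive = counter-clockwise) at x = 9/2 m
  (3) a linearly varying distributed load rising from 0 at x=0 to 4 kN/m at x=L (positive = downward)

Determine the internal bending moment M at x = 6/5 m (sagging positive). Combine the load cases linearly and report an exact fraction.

Load 1 — applied couple M₀=12 kN·m at a=12/5 m (b=L-a=18/5):
  M_1 = M₀x/L  [x≤a] = 12·(6/5)/6 = 12/5 kN·m
Load 2 — applied couple M₀=2 kN·m at a=9/2 m (b=L-a=3/2):
  M_2 = M₀x/L  [x≤a] = 2·(6/5)/6 = 2/5 kN·m
Load 3 — triangular load w₀=4 kN/m (0→w₀ over full span):
  M_3 = w₀Lx/6 - w₀x³/(6L) = 4·6·(6/5)/6 - 4·(6/5)³/(6·6) = 576/125 kN·m
Superposition: M = Σ M_i = 926/125 kN·m ≈ 7.408000 kN·m

M(6/5) = 926/125 kN·m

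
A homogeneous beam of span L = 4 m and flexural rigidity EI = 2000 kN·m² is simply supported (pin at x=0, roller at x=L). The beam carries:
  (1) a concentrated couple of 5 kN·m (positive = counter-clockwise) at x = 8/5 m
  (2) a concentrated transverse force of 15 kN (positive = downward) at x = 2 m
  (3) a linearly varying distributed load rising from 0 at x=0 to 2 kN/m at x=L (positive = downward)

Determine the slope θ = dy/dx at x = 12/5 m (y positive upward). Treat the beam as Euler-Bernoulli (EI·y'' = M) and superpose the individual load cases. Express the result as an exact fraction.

Load 1 — applied couple M₀=5 kN·m at a=8/5 m (b=L-a=12/5):
  θ_1 = (M₀x²/(2L)-M₀(x-a)+C₁)/EI  [x>a] with C₁=M₀(3b²-L²)/(6L)=4/15 = (5·(12/5)²/(2·4)-5·((12/5)-(8/5))+(4/15))/2000 = -1/15000 rad
Load 2 — point force P=15 kN at a=2 m (b=L-a=2):
  θ_2 = -Pa(2L²-6Lx+3x²+a²)/(6LEI)  [x>a] = -15·2·(2·4²-6·4·(12/5)+3·(12/5)²+2²)/(6·4·2000) = 27/10000 rad
Load 3 — triangular load w₀=2 kN/m (0→w₀ over full span):
  θ_3 = -w₀(7L⁴-30L²x²+15x⁴)/(360LEI) = -2·(7·4⁴-30·4²·(12/5)²+15·(12/5)⁴)/(360·4·2000) = 232/703125 rad
Superposition: θ = Σ θ_i = 33337/11250000 rad ≈ 0.002963 rad

θ(12/5) = 33337/11250000 rad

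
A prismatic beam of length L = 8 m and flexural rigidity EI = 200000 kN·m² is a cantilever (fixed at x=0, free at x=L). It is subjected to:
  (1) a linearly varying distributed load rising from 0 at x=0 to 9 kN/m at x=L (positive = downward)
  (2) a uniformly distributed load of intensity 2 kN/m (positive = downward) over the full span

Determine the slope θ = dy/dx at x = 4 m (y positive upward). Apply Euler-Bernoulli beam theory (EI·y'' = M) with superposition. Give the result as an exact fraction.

Load 1 — triangular load w₀=9 kN/m (0→w₀ over full span):
  θ_1 = (w₀Lx²/4-w₀L²x/3-w₀x⁴/(24L))/EI = (9·8·4²/4-9·8²·4/3-9·4⁴/(24·8))/200000 = -123/50000 rad
Load 2 — uniform load w=2 kN/m over full span:
  θ_2 = -wx(x²-3Lx+3L²)/(6EI) = -2·4·(4²-3·8·4+3·8²)/(6·200000) = -7/9375 rad
Superposition: θ = Σ θ_i = -481/150000 rad ≈ -0.003207 rad

θ(4) = -481/150000 rad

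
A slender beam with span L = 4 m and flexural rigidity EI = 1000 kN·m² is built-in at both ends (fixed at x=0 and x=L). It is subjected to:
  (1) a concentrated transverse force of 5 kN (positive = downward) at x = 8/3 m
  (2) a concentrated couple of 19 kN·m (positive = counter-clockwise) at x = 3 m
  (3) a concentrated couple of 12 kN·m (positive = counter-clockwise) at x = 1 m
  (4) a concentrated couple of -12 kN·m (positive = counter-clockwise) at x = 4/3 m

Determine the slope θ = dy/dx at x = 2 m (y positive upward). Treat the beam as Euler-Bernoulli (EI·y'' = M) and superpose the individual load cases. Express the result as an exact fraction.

θ(2) = -997/432000 rad

Load 1 — point force P=5 kN at a=8/3 m (b=L-a=4/3):
  θ_1 = -Pb²x(2aL-(3a+b)x)/(2L³EI)  [x≤a] = -5·(4/3)²·2·(2·(8/3)·4-(3·(8/3)+(4/3))·2)/(2·4³·1000) = -1/2700 rad
Load 2 — applied couple M₀=19 kN·m at a=3 m (b=L-a=1):
  θ_2 = (R_Ax²/2 - M_Ax)/EI  [x≤a] with R_A=171/32, M_A=95/16 = ((171/32)·2²/2 - (95/16)·2)/1000 = -19/16000 rad
Load 3 — applied couple M₀=12 kN·m at a=1 m (b=L-a=3):
  θ_3 = (R_Ax²/2 - M_Ax - M₀(x-a))/EI  [x>a] with R_A=27/8, M_A=-9/4 = ((27/8)·2²/2 - (-9/4)·2 - 12·(2-1))/1000 = -3/4000 rad
Load 4 — applied couple M₀=-12 kN·m at a=4/3 m (b=L-a=8/3):
  θ_4 = (R_Ax²/2 - M_Ax - M₀(x-a))/EI  [x>a] with R_A=-4, M_A=0 = ((-4)·2²/2 - 0·2 - (-12)·(2-(4/3)))/1000 = 0 rad
Superposition: θ = Σ θ_i = -997/432000 rad ≈ -0.002308 rad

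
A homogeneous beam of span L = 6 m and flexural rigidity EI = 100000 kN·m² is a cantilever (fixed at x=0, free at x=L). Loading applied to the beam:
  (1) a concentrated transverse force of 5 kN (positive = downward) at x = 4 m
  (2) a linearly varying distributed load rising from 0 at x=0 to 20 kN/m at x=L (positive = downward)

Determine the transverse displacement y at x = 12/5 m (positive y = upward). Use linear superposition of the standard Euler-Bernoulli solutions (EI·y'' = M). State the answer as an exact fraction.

y(12/5) = -58716/9765625 m

Load 1 — point force P=5 kN at a=4 m (b=L-a=2):
  y_1 = -Px²(3a-x)/(6EI)  [x≤a] = -5·(12/5)²·(3·4-(12/5))/(6·100000) = -36/78125 m
Load 2 — triangular load w₀=20 kN/m (0→w₀ over full span):
  y_2 = (w₀Lx³/12-w₀L²x²/6-w₀x⁵/(120L))/EI = (20·6·(12/5)³/12-20·6²·(12/5)²/6-20·(12/5)⁵/(120·6))/100000 = -54216/9765625 m
Superposition: y = Σ y_i = -58716/9765625 m ≈ -0.006013 m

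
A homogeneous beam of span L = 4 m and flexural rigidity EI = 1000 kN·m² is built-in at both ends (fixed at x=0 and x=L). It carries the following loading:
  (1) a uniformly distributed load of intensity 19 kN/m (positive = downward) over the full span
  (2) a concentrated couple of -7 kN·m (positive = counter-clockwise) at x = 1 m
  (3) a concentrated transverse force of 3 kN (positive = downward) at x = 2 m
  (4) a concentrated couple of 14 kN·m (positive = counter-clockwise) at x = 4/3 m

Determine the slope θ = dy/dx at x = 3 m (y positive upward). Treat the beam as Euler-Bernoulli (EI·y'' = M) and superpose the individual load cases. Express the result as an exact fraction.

Load 1 — uniform load w=19 kN/m over full span:
  θ_1 = -wx(L-x)(L-2x)/(12EI) = -19·3·(4-3)·(4-2·3)/(12·1000) = 19/2000 rad
Load 2 — applied couple M₀=-7 kN·m at a=1 m (b=L-a=3):
  θ_2 = (R_Ax²/2 - M_Ax - M₀(x-a))/EI  [x>a] with R_A=-63/32, M_A=21/16 = ((-63/32)·3²/2 - (21/16)·3 - (-7)·(3-1))/1000 = 77/64000 rad
Load 3 — point force P=3 kN at a=2 m (b=L-a=2):
  θ_3 = Pa²(L-x)(2bL-(3b+a)(L-x))/(2L³EI)  [x>a] = 3·2²·(4-3)·(2·2·4-(3·2+2)·(4-3))/(2·4³·1000) = 3/4000 rad
Load 4 — applied couple M₀=14 kN·m at a=4/3 m (b=L-a=8/3):
  θ_4 = (R_Ax²/2 - M_Ax - M₀(x-a))/EI  [x>a] with R_A=14/3, M_A=0 = ((14/3)·3²/2 - 0·3 - 14·(3-(4/3)))/1000 = -7/3000 rad
Superposition: θ = Σ θ_i = 1751/192000 rad ≈ 0.009120 rad

θ(3) = 1751/192000 rad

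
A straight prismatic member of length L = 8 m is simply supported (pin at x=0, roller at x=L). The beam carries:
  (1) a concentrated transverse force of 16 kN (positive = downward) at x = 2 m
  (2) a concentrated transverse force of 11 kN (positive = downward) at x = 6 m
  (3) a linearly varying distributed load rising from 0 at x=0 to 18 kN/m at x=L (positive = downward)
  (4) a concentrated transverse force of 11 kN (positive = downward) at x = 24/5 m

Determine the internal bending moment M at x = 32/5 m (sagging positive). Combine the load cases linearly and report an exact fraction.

M(32/5) = 10682/125 kN·m

Load 1 — point force P=16 kN at a=2 m (b=L-a=6):
  M_1 = Pa(L-x)/L  [x>a] = 16·2·(8-(32/5))/8 = 32/5 kN·m
Load 2 — point force P=11 kN at a=6 m (b=L-a=2):
  M_2 = Pa(L-x)/L  [x>a] = 11·6·(8-(32/5))/8 = 66/5 kN·m
Load 3 — triangular load w₀=18 kN/m (0→w₀ over full span):
  M_3 = w₀Lx/6 - w₀x³/(6L) = 18·8·(32/5)/6 - 18·(32/5)³/(6·8) = 6912/125 kN·m
Load 4 — point force P=11 kN at a=24/5 m (b=L-a=16/5):
  M_4 = Pa(L-x)/L  [x>a] = 11·(24/5)·(8-(32/5))/8 = 264/25 kN·m
Superposition: M = Σ M_i = 10682/125 kN·m ≈ 85.456000 kN·m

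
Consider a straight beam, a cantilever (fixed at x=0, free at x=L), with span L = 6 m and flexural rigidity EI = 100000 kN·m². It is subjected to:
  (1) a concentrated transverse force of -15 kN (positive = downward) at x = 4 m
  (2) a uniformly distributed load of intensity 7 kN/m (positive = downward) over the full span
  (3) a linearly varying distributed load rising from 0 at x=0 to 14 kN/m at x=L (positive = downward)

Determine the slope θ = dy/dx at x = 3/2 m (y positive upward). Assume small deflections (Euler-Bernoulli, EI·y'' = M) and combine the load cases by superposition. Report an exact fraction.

θ(3/2) = -35559/12800000 rad

Load 1 — point force P=-15 kN at a=4 m (b=L-a=2):
  θ_1 = -Px(2a-x)/(2EI)  [x≤a] = -(-15)·(3/2)·(2·4-(3/2))/(2·100000) = 117/160000 rad
Load 2 — uniform load w=7 kN/m over full span:
  θ_2 = -wx(x²-3Lx+3L²)/(6EI) = -7·(3/2)·((3/2)²-3·6·(3/2)+3·6²)/(6·100000) = -2331/1600000 rad
Load 3 — triangular load w₀=14 kN/m (0→w₀ over full span):
  θ_3 = (w₀Lx²/4-w₀L²x/3-w₀x⁴/(24L))/EI = (14·6·(3/2)²/4-14·6²·(3/2)/3-14·(3/2)⁴/(24·6))/100000 = -26271/12800000 rad
Superposition: θ = Σ θ_i = -35559/12800000 rad ≈ -0.002778 rad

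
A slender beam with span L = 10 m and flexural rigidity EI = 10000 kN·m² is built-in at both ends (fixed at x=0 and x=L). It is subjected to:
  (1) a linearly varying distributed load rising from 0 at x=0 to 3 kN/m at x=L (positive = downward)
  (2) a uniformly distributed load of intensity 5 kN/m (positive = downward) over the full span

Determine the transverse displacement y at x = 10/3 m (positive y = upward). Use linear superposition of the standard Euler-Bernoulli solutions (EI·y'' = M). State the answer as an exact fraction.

Load 1 — triangular load w₀=3 kN/m (0→w₀ over full span):
  y_1 = -w₀x²(L-x)²(x+2L)/(120LEI) = -3·(10/3)²·(10-(10/3))²·((10/3)+2·10)/(120·10·10000) = -7/2430 m
Load 2 — uniform load w=5 kN/m over full span:
  y_2 = -wx²(L-x)²/(24EI) = -5·(10/3)²·(10-(10/3))²/(24·10000) = -5/486 m
Superposition: y = Σ y_i = -16/1215 m ≈ -0.013169 m

y(10/3) = -16/1215 m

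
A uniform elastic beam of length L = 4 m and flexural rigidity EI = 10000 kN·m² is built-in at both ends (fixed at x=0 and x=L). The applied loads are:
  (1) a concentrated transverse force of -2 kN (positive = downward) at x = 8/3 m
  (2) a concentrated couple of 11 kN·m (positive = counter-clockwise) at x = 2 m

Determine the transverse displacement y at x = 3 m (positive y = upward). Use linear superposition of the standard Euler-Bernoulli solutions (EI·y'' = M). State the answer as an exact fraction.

Load 1 — point force P=-2 kN at a=8/3 m (b=L-a=4/3):
  y_1 = -Pa²(L-x)²(3bL-(3b+a)(L-x))/(6L³EI)  [x>a] = -(-2)·(8/3)²·(4-3)²·(3·(4/3)·4-(3·(4/3)+(8/3))·(4-3))/(6·4³·10000) = 7/202500 m
Load 2 — applied couple M₀=11 kN·m at a=2 m (b=L-a=2):
  y_2 = (R_Ax³/6 - M_Ax²/2 - M₀(x-a)²/2)/EI  [x>a] with R_A=33/8, M_A=11/4 = ((33/8)·3³/6 - (11/4)·3²/2 - 11·(3-2)²/2)/10000 = 11/160000 m
Superposition: y = Σ y_i = 1339/12960000 m ≈ 0.000103 m

y(3) = 1339/12960000 m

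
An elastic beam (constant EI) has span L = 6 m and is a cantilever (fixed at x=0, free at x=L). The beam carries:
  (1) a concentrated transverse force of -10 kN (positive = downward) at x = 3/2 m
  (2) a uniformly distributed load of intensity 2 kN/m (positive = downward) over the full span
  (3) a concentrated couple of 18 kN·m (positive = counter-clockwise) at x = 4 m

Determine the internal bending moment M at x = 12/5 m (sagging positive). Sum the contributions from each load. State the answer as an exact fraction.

Load 1 — point force P=-10 kN at a=3/2 m (b=L-a=9/2):
  M_1 = 0  [x>a] = 0 kN·m
Load 2 — uniform load w=2 kN/m over full span:
  M_2 = -w(L-x)²/2 = -2·(6-(12/5))²/2 = -324/25 kN·m
Load 3 — applied couple M₀=18 kN·m at a=4 m (b=L-a=2):
  M_3 = M₀  [x≤a] = 18 = 18 kN·m
Superposition: M = Σ M_i = 126/25 kN·m ≈ 5.040000 kN·m

M(12/5) = 126/25 kN·m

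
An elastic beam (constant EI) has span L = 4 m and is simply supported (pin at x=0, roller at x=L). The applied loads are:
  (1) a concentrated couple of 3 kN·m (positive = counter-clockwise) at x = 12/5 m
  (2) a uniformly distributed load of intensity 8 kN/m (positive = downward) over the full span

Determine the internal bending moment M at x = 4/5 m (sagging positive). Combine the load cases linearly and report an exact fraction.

M(4/5) = 271/25 kN·m

Load 1 — applied couple M₀=3 kN·m at a=12/5 m (b=L-a=8/5):
  M_1 = M₀x/L  [x≤a] = 3·(4/5)/4 = 3/5 kN·m
Load 2 — uniform load w=8 kN/m over full span:
  M_2 = wx(L-x)/2 = 8·(4/5)·(4-(4/5))/2 = 256/25 kN·m
Superposition: M = Σ M_i = 271/25 kN·m ≈ 10.840000 kN·m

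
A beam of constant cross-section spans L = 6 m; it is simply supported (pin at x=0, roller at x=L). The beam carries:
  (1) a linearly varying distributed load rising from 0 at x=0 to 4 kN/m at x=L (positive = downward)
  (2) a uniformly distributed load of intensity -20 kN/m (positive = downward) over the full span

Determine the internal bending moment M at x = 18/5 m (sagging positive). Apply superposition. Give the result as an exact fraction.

Load 1 — triangular load w₀=4 kN/m (0→w₀ over full span):
  M_1 = w₀Lx/6 - w₀x³/(6L) = 4·6·(18/5)/6 - 4·(18/5)³/(6·6) = 1152/125 kN·m
Load 2 — uniform load w=-20 kN/m over full span:
  M_2 = wx(L-x)/2 = (-20)·(18/5)·(6-(18/5))/2 = -432/5 kN·m
Superposition: M = Σ M_i = -9648/125 kN·m ≈ -77.184000 kN·m

M(18/5) = -9648/125 kN·m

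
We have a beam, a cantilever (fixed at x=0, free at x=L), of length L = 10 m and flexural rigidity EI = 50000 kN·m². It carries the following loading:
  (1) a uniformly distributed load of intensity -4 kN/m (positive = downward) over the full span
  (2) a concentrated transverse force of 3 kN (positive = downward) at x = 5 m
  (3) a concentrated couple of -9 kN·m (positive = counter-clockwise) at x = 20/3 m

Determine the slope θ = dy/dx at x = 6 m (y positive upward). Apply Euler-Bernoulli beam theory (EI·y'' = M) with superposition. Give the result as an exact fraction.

θ(6) = 213/20000 rad

Load 1 — uniform load w=-4 kN/m over full span:
  θ_1 = -wx(x²-3Lx+3L²)/(6EI) = -(-4)·6·(6²-3·10·6+3·10²)/(6·50000) = 39/3125 rad
Load 2 — point force P=3 kN at a=5 m (b=L-a=5):
  θ_2 = -Pa²/(2EI)  [x>a] = -3·5²/(2·50000) = -3/4000 rad
Load 3 — applied couple M₀=-9 kN·m at a=20/3 m (b=L-a=10/3):
  θ_3 = M₀x/EI  [x≤a] = (-9)·6/50000 = -27/25000 rad
Superposition: θ = Σ θ_i = 213/20000 rad ≈ 0.010650 rad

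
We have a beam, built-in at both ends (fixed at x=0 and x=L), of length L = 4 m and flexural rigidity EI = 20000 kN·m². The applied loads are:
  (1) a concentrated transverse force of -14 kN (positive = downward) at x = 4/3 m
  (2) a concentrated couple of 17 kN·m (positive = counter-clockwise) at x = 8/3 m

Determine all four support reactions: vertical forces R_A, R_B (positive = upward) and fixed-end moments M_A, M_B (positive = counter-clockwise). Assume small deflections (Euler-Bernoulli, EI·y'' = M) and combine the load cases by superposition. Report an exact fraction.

Load 1 — point force P=-14 kN at a=4/3 m (b=L-a=8/3):
  R_A = Pb²(3a+b)/L³ = (-14)·(8/3)²·(3·(4/3)+(8/3))/4³ = -280/27 kN
  M_A = Pab²/L² = (-14)·(4/3)·(8/3)²/4² = -224/27 kN·m
  R_B = Pa²(a+3b)/L³ = (-14)·(4/3)²·((4/3)+3·(8/3))/4³ = -98/27 kN
  M_B = -Pa²b/L² = -(-14)·(4/3)²·(8/3)/4² = 112/27 kN·m
Load 2 — applied couple M₀=17 kN·m at a=8/3 m (b=L-a=4/3):
  R_A = 6M₀ab/L³ = 6·17·(8/3)·(4/3)/4³ = 17/3 kN
  M_A = M₀b(2a-b)/L² = 17·(4/3)·(2·(8/3)-(4/3))/4² = 17/3 kN·m
  R_B = -6M₀ab/L³ = -6·17·(8/3)·(4/3)/4³ = -17/3 kN
  M_B = M₀a(2b-a)/L² = 17·(8/3)·(2·(4/3)-(8/3))/4² = 0 kN·m
Superposition: R_A = -127/27 kN, M_A = -71/27 kN·m, R_B = -251/27 kN, M_B = 112/27 kN·m

R_A = -127/27 kN, M_A = -71/27 kN·m, R_B = -251/27 kN, M_B = 112/27 kN·m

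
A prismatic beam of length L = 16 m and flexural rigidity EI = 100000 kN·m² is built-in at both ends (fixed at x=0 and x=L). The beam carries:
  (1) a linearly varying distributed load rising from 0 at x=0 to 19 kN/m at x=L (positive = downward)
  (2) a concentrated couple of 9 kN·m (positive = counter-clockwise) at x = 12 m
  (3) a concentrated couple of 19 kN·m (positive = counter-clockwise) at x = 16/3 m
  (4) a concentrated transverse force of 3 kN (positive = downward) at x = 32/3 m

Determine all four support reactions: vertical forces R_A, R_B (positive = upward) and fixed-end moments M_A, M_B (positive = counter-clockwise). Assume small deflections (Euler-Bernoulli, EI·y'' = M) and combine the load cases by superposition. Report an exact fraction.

R_A = 279901/5760 kN, M_A = 121321/720 kN·m, R_B = 612899/5760 kN, M_B = -176879/720 kN·m

Load 1 — triangular load w₀=19 kN/m (0→w₀ over full span):
  R_A = 3w₀L/20 = 3·19·16/20 = 228/5 kN
  M_A = w₀L²/30 = 19·16²/30 = 2432/15 kN·m
  R_B = 7w₀L/20 = 7·19·16/20 = 532/5 kN
  M_B = -w₀L²/20 = -19·16²/20 = -1216/5 kN·m
Load 2 — applied couple M₀=9 kN·m at a=12 m (b=L-a=4):
  R_A = 6M₀ab/L³ = 6·9·12·4/16³ = 81/128 kN
  M_A = M₀b(2a-b)/L² = 9·4·(2·12-4)/16² = 45/16 kN·m
  R_B = -6M₀ab/L³ = -6·9·12·4/16³ = -81/128 kN
  M_B = M₀a(2b-a)/L² = 9·12·(2·4-12)/16² = -27/16 kN·m
Load 3 — applied couple M₀=19 kN·m at a=16/3 m (b=L-a=32/3):
  R_A = 6M₀ab/L³ = 6·19·(16/3)·(32/3)/16³ = 19/12 kN
  M_A = M₀b(2a-b)/L² = 19·(32/3)·(2·(16/3)-(32/3))/16² = 0 kN·m
  R_B = -6M₀ab/L³ = -6·19·(16/3)·(32/3)/16³ = -19/12 kN
  M_B = M₀a(2b-a)/L² = 19·(16/3)·(2·(32/3)-(16/3))/16² = 19/3 kN·m
Load 4 — point force P=3 kN at a=32/3 m (b=L-a=16/3):
  R_A = Pb²(3a+b)/L³ = 3·(16/3)²·(3·(32/3)+(16/3))/16³ = 7/9 kN
  M_A = Pab²/L² = 3·(32/3)·(16/3)²/16² = 32/9 kN·m
  R_B = Pa²(a+3b)/L³ = 3·(32/3)²·((32/3)+3·(16/3))/16³ = 20/9 kN
  M_B = -Pa²b/L² = -3·(32/3)²·(16/3)/16² = -64/9 kN·m
Superposition: R_A = 279901/5760 kN, M_A = 121321/720 kN·m, R_B = 612899/5760 kN, M_B = -176879/720 kN·m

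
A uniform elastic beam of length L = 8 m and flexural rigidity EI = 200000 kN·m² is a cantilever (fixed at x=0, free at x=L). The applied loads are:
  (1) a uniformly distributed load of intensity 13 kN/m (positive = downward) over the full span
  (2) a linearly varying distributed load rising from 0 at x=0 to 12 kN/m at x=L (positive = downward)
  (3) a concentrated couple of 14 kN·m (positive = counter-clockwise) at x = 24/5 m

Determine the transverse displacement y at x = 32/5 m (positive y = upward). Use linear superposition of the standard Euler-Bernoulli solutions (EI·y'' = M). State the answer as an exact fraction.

y(32/5) = -5783029/146484375 m

Load 1 — uniform load w=13 kN/m over full span:
  y_1 = -wx²(x²-4Lx+6L²)/(24EI) = -13·(32/5)²·((32/5)²-4·8·(32/5)+6·8²)/(24·200000) = -143104/5859375 m
Load 2 — triangular load w₀=12 kN/m (0→w₀ over full span):
  y_2 = (w₀Lx³/12-w₀L²x²/6-w₀x⁵/(120L))/EI = (12·8·(32/5)³/12-12·8²·(32/5)²/6-12·(32/5)⁵/(120·8))/200000 = -800768/48828125 m
Load 3 — applied couple M₀=14 kN·m at a=24/5 m (b=L-a=16/5):
  y_3 = M₀a(2x-a)/(2EI)  [x>a] = 14·(24/5)·(2·(32/5)-(24/5))/(2·200000) = 21/15625 m
Superposition: y = Σ y_i = -5783029/146484375 m ≈ -0.039479 m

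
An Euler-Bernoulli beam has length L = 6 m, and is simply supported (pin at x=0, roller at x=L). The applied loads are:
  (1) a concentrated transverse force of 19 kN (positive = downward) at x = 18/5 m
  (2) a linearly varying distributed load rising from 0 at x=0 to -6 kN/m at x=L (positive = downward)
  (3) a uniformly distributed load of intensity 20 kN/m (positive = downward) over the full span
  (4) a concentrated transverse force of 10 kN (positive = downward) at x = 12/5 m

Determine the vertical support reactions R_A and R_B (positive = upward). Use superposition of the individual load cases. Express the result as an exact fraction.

Load 1 — point force P=19 kN at a=18/5 m (b=L-a=12/5):
  R_A = Pb/L = 19·(12/5)/6 = 38/5 kN
  R_B = Pa/L = 19·(18/5)/6 = 57/5 kN
Load 2 — triangular load w₀=-6 kN/m (0→w₀ over full span):
  R_A = w₀L/6 = (-6)·6/6 = -6 kN
  R_B = w₀L/3 = (-6)·6/3 = -12 kN
Load 3 — uniform load w=20 kN/m over full span:
  R_A = wL/2 = 20·6/2 = 60 kN
  R_B = wL/2 = 20·6/2 = 60 kN
Load 4 — point force P=10 kN at a=12/5 m (b=L-a=18/5):
  R_A = Pb/L = 10·(18/5)/6 = 6 kN
  R_B = Pa/L = 10·(12/5)/6 = 4 kN
Superposition: R_A = 338/5 kN, R_B = 317/5 kN

R_A = 338/5 kN, R_B = 317/5 kN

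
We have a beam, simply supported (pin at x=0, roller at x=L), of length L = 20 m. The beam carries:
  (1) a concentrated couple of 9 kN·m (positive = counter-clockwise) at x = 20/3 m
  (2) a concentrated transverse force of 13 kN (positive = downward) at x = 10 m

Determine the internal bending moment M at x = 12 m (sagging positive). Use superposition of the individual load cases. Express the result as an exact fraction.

M(12) = 242/5 kN·m

Load 1 — applied couple M₀=9 kN·m at a=20/3 m (b=L-a=40/3):
  M_1 = M₀x/L - M₀  [x>a] = 9·12/20 - 9 = -18/5 kN·m
Load 2 — point force P=13 kN at a=10 m (b=L-a=10):
  M_2 = Pa(L-x)/L  [x>a] = 13·10·(20-12)/20 = 52 kN·m
Superposition: M = Σ M_i = 242/5 kN·m ≈ 48.400000 kN·m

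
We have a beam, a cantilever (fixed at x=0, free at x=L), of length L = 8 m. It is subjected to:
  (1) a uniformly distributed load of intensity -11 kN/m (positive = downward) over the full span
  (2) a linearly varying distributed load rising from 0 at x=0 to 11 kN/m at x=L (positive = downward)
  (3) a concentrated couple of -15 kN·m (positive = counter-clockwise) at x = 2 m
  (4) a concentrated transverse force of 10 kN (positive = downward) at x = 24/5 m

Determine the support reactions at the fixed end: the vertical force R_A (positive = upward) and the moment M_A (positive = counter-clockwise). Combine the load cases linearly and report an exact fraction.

Load 1 — uniform load w=-11 kN/m over full span:
  R_A = wL = (-11)·8 = -88 kN
  M_A = wL²/2 = (-11)·8²/2 = -352 kN·m
Load 2 — triangular load w₀=11 kN/m (0→w₀ over full span):
  R_A = w₀L/2 = 11·8/2 = 44 kN
  M_A = w₀L²/3 = 11·8²/3 = 704/3 kN·m
Load 3 — applied couple M₀=-15 kN·m at a=2 m (b=L-a=6):
  R_A = 0 kN
  M_A = -M₀ = -(-15) = 15 kN·m
Load 4 — point force P=10 kN at a=24/5 m (b=L-a=16/5):
  R_A = P = 10 kN
  M_A = Pa = 10·(24/5) = 48 kN·m
Superposition: R_A = -34 kN, M_A = -163/3 kN·m

R_A = -34 kN, M_A = -163/3 kN·m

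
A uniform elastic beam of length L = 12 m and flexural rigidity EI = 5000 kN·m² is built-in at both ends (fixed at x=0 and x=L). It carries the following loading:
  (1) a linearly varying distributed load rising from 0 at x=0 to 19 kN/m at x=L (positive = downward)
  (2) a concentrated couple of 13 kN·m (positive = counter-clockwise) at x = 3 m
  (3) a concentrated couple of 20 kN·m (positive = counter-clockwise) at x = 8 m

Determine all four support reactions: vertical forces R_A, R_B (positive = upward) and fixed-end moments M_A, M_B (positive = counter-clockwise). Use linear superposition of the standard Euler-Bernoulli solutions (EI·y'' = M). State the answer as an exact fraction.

R_A = 54203/1440 kN, M_A = 22903/240 kN·m, R_B = 109957/1440 kN, M_B = -10619/80 kN·m

Load 1 — triangular load w₀=19 kN/m (0→w₀ over full span):
  R_A = 3w₀L/20 = 3·19·12/20 = 171/5 kN
  M_A = w₀L²/30 = 19·12²/30 = 456/5 kN·m
  R_B = 7w₀L/20 = 7·19·12/20 = 399/5 kN
  M_B = -w₀L²/20 = -19·12²/20 = -684/5 kN·m
Load 2 — applied couple M₀=13 kN·m at a=3 m (b=L-a=9):
  R_A = 6M₀ab/L³ = 6·13·3·9/12³ = 39/32 kN
  M_A = M₀b(2a-b)/L² = 13·9·(2·3-9)/12² = -39/16 kN·m
  R_B = -6M₀ab/L³ = -6·13·3·9/12³ = -39/32 kN
  M_B = M₀a(2b-a)/L² = 13·3·(2·9-3)/12² = 65/16 kN·m
Load 3 — applied couple M₀=20 kN·m at a=8 m (b=L-a=4):
  R_A = 6M₀ab/L³ = 6·20·8·4/12³ = 20/9 kN
  M_A = M₀b(2a-b)/L² = 20·4·(2·8-4)/12² = 20/3 kN·m
  R_B = -6M₀ab/L³ = -6·20·8·4/12³ = -20/9 kN
  M_B = M₀a(2b-a)/L² = 20·8·(2·4-8)/12² = 0 kN·m
Superposition: R_A = 54203/1440 kN, M_A = 22903/240 kN·m, R_B = 109957/1440 kN, M_B = -10619/80 kN·m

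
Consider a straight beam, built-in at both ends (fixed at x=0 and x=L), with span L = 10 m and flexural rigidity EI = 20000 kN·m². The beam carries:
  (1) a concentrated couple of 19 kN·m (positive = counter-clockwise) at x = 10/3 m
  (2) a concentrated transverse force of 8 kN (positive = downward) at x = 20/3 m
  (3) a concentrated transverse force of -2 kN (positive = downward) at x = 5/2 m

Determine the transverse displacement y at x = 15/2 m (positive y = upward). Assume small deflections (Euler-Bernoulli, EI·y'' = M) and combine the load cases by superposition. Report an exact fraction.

Load 1 — applied couple M₀=19 kN·m at a=10/3 m (b=L-a=20/3):
  y_1 = (R_Ax³/6 - M_Ax²/2 - M₀(x-a)²/2)/EI  [x>a] with R_A=38/15, M_A=0 = ((38/15)·(15/2)³/6 - 0·(15/2)²/2 - 19·((15/2)-(10/3))²/2)/20000 = 19/28800 m
Load 2 — point force P=8 kN at a=20/3 m (b=L-a=10/3):
  y_2 = -Pa²(L-x)²(3bL-(3b+a)(L-x))/(6L³EI)  [x>a] = -8·(20/3)²·(10-(15/2))²·(3·(10/3)·10-(3·(10/3)+(20/3))·(10-(15/2)))/(6·10³·20000) = -7/6480 m
Load 3 — point force P=-2 kN at a=5/2 m (b=L-a=15/2):
  y_3 = -Pa²(L-x)²(3bL-(3b+a)(L-x))/(6L³EI)  [x>a] = -(-2)·(5/2)²·(10-(15/2))²·(3·(15/2)·10-(3·(15/2)+(5/2))·(10-(15/2)))/(6·10³·20000) = 13/122880 m
Superposition: y = Σ y_i = -5221/16588800 m ≈ -0.000315 m

y(15/2) = -5221/16588800 m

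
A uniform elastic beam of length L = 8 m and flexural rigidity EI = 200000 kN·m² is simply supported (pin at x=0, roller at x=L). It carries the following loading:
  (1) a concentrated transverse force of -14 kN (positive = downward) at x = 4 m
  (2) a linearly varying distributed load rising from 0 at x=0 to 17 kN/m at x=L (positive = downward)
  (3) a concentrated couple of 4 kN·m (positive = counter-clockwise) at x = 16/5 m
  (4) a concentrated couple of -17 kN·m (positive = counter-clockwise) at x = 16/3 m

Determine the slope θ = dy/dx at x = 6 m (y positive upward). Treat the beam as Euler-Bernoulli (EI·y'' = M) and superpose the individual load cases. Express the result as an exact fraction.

θ(6) = 1283/3750000 rad

Load 1 — point force P=-14 kN at a=4 m (b=L-a=4):
  θ_1 = -Pa(2L²-6Lx+3x²+a²)/(6LEI)  [x>a] = -(-14)·4·(2·8²-6·8·6+3·6²+4²)/(6·8·200000) = -21/100000 rad
Load 2 — triangular load w₀=17 kN/m (0→w₀ over full span):
  θ_2 = -w₀(7L⁴-30L²x²+15x⁴)/(360LEI) = -17·(7·8⁴-30·8²·6²+15·6⁴)/(360·8·200000) = 22321/36000000 rad
Load 3 — applied couple M₀=4 kN·m at a=16/5 m (b=L-a=24/5):
  θ_3 = (M₀x²/(2L)-M₀(x-a)+C₁)/EI  [x>a] with C₁=M₀(3b²-L²)/(6L)=32/75 = (4·6²/(2·8)-4·(6-(16/5))+(32/75))/200000 = -133/15000000 rad
Load 4 — applied couple M₀=-17 kN·m at a=16/3 m (b=L-a=8/3):
  θ_4 = (M₀x²/(2L)-M₀(x-a)+C₁)/EI  [x>a] with C₁=M₀(3b²-L²)/(6L)=136/9 = ((-17)·6²/(2·8)-(-17)·(6-(16/3))+(136/9))/200000 = -17/288000 rad
Superposition: θ = Σ θ_i = 1283/3750000 rad ≈ 0.000342 rad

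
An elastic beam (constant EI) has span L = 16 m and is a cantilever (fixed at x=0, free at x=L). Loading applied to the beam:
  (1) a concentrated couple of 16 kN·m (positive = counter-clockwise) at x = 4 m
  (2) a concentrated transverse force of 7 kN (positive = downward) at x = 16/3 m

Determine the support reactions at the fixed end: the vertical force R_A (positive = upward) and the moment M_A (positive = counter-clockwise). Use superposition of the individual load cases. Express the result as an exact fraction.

R_A = 7 kN, M_A = 64/3 kN·m

Load 1 — applied couple M₀=16 kN·m at a=4 m (b=L-a=12):
  R_A = 0 kN
  M_A = -M₀ = -16 kN·m
Load 2 — point force P=7 kN at a=16/3 m (b=L-a=32/3):
  R_A = P = 7 kN
  M_A = Pa = 7·(16/3) = 112/3 kN·m
Superposition: R_A = 7 kN, M_A = 64/3 kN·m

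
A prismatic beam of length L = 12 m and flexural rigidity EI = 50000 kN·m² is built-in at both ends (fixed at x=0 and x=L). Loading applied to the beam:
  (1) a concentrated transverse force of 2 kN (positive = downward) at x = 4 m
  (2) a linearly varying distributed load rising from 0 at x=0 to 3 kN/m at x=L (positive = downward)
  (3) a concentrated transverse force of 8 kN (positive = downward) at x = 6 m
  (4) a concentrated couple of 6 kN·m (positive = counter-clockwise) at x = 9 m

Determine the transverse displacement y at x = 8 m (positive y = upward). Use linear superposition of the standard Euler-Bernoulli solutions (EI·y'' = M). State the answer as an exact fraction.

y(8) = -14407/5062500 m

Load 1 — point force P=2 kN at a=4 m (b=L-a=8):
  y_1 = -Pa²(L-x)²(3bL-(3b+a)(L-x))/(6L³EI)  [x>a] = -2·4²·(12-8)²·(3·8·12-(3·8+4)·(12-8))/(6·12³·50000) = -44/253125 m
Load 2 — triangular load w₀=3 kN/m (0→w₀ over full span):
  y_2 = -w₀x²(L-x)²(x+2L)/(120LEI) = -3·8²·(12-8)²·(8+2·12)/(120·12·50000) = -64/46875 m
Load 3 — point force P=8 kN at a=6 m (b=L-a=6):
  y_3 = -Pa²(L-x)²(3bL-(3b+a)(L-x))/(6L³EI)  [x>a] = -8·6²·(12-8)²·(3·6·12-(3·6+6)·(12-8))/(6·12³·50000) = -2/1875 m
Load 4 — applied couple M₀=6 kN·m at a=9 m (b=L-a=3):
  y_4 = (R_Ax³/6 - M_Ax²/2)/EI  [x≤a] with R_A=9/16, M_A=15/8 = ((9/16)·8³/6 - (15/8)·8²/2)/50000 = -3/12500 m
Superposition: y = Σ y_i = -14407/5062500 m ≈ -0.002846 m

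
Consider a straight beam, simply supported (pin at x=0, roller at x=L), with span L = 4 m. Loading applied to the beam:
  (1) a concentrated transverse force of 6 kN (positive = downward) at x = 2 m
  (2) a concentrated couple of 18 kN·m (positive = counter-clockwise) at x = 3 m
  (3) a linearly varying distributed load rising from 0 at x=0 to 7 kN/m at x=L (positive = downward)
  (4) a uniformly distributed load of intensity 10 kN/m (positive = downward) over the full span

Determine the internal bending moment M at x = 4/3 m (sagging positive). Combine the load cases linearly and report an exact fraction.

M(4/3) = 2698/81 kN·m

Load 1 — point force P=6 kN at a=2 m (b=L-a=2):
  M_1 = Pbx/L  [x≤a] = 6·2·(4/3)/4 = 4 kN·m
Load 2 — applied couple M₀=18 kN·m at a=3 m (b=L-a=1):
  M_2 = M₀x/L  [x≤a] = 18·(4/3)/4 = 6 kN·m
Load 3 — triangular load w₀=7 kN/m (0→w₀ over full span):
  M_3 = w₀Lx/6 - w₀x³/(6L) = 7·4·(4/3)/6 - 7·(4/3)³/(6·4) = 448/81 kN·m
Load 4 — uniform load w=10 kN/m over full span:
  M_4 = wx(L-x)/2 = 10·(4/3)·(4-(4/3))/2 = 160/9 kN·m
Superposition: M = Σ M_i = 2698/81 kN·m ≈ 33.308642 kN·m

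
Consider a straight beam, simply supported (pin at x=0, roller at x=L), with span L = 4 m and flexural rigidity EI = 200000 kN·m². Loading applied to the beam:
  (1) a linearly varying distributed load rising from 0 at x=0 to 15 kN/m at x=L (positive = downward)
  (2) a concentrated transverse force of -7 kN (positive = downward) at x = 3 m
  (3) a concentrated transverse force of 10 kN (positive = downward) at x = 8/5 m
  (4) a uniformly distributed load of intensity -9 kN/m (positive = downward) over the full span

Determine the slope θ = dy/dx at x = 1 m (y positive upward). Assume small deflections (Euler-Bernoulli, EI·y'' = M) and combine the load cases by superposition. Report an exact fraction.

θ(1) = -2551/480000000 rad

Load 1 — triangular load w₀=15 kN/m (0→w₀ over full span):
  θ_1 = -w₀(7L⁴-30L²x²+15x⁴)/(360LEI) = -15·(7·4⁴-30·4²·1²+15·1⁴)/(360·4·200000) = -1327/19200000 rad
Load 2 — point force P=-7 kN at a=3 m (b=L-a=1):
  θ_2 = -Pb(L²-b²-3x²)/(6LEI)  [x≤a] = -(-7)·1·(4²-1²-3·1²)/(6·4·200000) = 7/400000 rad
Load 3 — point force P=10 kN at a=8/5 m (b=L-a=12/5):
  θ_3 = -Pb(L²-b²-3x²)/(6LEI)  [x≤a] = -10·(12/5)·(4²-(12/5)²-3·1²)/(6·4·200000) = -181/5000000 rad
Load 4 — uniform load w=-9 kN/m over full span:
  θ_4 = -w(L³-6Lx²+4x³)/(24EI) = -(-9)·(4³-6·4·1²+4·1³)/(24·200000) = 33/400000 rad
Superposition: θ = Σ θ_i = -2551/480000000 rad ≈ -0.000005 rad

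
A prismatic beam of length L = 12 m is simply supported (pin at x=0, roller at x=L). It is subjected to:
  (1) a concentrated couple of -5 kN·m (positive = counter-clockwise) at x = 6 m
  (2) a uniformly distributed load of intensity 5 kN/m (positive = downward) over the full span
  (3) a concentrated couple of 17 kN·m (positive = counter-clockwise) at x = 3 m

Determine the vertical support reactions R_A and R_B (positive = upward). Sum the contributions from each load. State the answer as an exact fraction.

R_A = 31 kN, R_B = 29 kN

Load 1 — applied couple M₀=-5 kN·m at a=6 m (b=L-a=6):
  R_A = M₀/L = (-5)/12 = -5/12 kN
  R_B = -M₀/L = -(-5)/12 = 5/12 kN
Load 2 — uniform load w=5 kN/m over full span:
  R_A = wL/2 = 5·12/2 = 30 kN
  R_B = wL/2 = 5·12/2 = 30 kN
Load 3 — applied couple M₀=17 kN·m at a=3 m (b=L-a=9):
  R_A = M₀/L = 17/12 kN
  R_B = -M₀/L = -17/12 kN
Superposition: R_A = 31 kN, R_B = 29 kN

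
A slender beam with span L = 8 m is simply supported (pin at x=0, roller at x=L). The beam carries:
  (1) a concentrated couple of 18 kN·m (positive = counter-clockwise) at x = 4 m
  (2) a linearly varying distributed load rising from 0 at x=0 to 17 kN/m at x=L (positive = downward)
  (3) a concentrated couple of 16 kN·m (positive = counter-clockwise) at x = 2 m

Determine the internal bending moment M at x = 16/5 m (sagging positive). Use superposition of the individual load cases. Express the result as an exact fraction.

M(16/5) = 7316/125 kN·m

Load 1 — applied couple M₀=18 kN·m at a=4 m (b=L-a=4):
  M_1 = M₀x/L  [x≤a] = 18·(16/5)/8 = 36/5 kN·m
Load 2 — triangular load w₀=17 kN/m (0→w₀ over full span):
  M_2 = w₀Lx/6 - w₀x³/(6L) = 17·8·(16/5)/6 - 17·(16/5)³/(6·8) = 7616/125 kN·m
Load 3 — applied couple M₀=16 kN·m at a=2 m (b=L-a=6):
  M_3 = M₀x/L - M₀  [x>a] = 16·(16/5)/8 - 16 = -48/5 kN·m
Superposition: M = Σ M_i = 7316/125 kN·m ≈ 58.528000 kN·m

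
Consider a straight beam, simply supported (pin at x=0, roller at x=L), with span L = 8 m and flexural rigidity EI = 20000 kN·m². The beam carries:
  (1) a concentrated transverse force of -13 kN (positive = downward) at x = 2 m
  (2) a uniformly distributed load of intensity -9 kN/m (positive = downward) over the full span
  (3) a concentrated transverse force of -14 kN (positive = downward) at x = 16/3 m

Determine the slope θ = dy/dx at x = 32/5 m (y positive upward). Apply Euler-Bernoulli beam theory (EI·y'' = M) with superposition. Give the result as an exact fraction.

θ(32/5) = -4531261/405000000 rad

Load 1 — point force P=-13 kN at a=2 m (b=L-a=6):
  θ_1 = -Pa(2L²-6Lx+3x²+a²)/(6LEI)  [x>a] = -(-13)·2·(2·8²-6·8·(32/5)+3·(32/5)²+2²)/(6·8·20000) = -1417/1000000 rad
Load 2 — uniform load w=-9 kN/m over full span:
  θ_2 = -w(L³-6Lx²+4x³)/(24EI) = -(-9)·(8³-6·8·(32/5)²+4·(32/5)³)/(24·20000) = -594/78125 rad
Load 3 — point force P=-14 kN at a=16/3 m (b=L-a=8/3):
  θ_3 = -Pa(2L²-6Lx+3x²+a²)/(6LEI)  [x>a] = -(-14)·(16/3)·(2·8²-6·8·(32/5)+3·(32/5)²+(16/3)²)/(6·8·20000) = -2744/1265625 rad
Superposition: θ = Σ θ_i = -4531261/405000000 rad ≈ -0.011188 rad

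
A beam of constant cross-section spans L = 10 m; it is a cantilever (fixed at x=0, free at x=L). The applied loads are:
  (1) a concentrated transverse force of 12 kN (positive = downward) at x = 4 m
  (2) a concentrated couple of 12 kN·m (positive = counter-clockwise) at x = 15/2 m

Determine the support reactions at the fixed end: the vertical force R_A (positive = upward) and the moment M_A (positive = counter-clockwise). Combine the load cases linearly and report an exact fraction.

R_A = 12 kN, M_A = 36 kN·m

Load 1 — point force P=12 kN at a=4 m (b=L-a=6):
  R_A = P = 12 kN
  M_A = Pa = 12·4 = 48 kN·m
Load 2 — applied couple M₀=12 kN·m at a=15/2 m (b=L-a=5/2):
  R_A = 0 kN
  M_A = -M₀ = -12 kN·m
Superposition: R_A = 12 kN, M_A = 36 kN·m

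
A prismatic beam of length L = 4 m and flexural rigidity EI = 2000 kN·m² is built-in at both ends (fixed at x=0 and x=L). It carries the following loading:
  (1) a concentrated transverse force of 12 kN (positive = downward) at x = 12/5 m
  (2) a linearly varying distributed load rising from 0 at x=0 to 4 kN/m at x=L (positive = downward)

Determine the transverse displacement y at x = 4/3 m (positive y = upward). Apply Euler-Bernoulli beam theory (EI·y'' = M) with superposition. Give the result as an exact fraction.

Load 1 — point force P=12 kN at a=12/5 m (b=L-a=8/5):
  y_1 = -Pb²x²(3aL-(3a+b)x)/(6L³EI)  [x≤a] = -12·(8/5)²·(4/3)²·(3·(12/5)·4-(3·(12/5)+(8/5))·(4/3))/(6·4³·2000) = -512/421875 m
Load 2 — triangular load w₀=4 kN/m (0→w₀ over full span):
  y_2 = -w₀x²(L-x)²(x+2L)/(120LEI) = -4·(4/3)²·(4-(4/3))²·((4/3)+2·4)/(120·4·2000) = -224/455625 m
Superposition: y = Σ y_i = -19424/11390625 m ≈ -0.001705 m

y(4/3) = -19424/11390625 m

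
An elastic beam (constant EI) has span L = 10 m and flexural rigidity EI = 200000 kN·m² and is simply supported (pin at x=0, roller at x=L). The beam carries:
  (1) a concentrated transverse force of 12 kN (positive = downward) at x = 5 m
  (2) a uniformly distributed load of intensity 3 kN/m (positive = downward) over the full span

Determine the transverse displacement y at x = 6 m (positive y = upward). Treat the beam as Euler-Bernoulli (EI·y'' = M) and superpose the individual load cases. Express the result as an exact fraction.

y(6) = -19/6250 m

Load 1 — point force P=12 kN at a=5 m (b=L-a=5):
  y_1 = -Pa(L-x)(2Lx-a²-x²)/(6LEI)  [x>a] = -12·5·(10-6)·(2·10·6-5²-6²)/(6·10·200000) = -59/50000 m
Load 2 — uniform load w=3 kN/m over full span:
  y_2 = -wx(L³-2Lx²+x³)/(24EI) = -3·6·(10³-2·10·6²+6³)/(24·200000) = -93/50000 m
Superposition: y = Σ y_i = -19/6250 m ≈ -0.003040 m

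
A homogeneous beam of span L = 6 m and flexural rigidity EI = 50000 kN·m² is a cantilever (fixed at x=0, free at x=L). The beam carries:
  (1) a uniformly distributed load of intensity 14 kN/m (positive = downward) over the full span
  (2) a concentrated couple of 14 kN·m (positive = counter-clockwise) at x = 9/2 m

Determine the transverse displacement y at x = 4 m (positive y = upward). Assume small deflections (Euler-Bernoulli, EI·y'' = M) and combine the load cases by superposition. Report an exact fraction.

y(4) = -217/9375 m

Load 1 — uniform load w=14 kN/m over full span:
  y_1 = -wx²(x²-4Lx+6L²)/(24EI) = -14·4²·(4²-4·6·4+6·6²)/(24·50000) = -238/9375 m
Load 2 — applied couple M₀=14 kN·m at a=9/2 m (b=L-a=3/2):
  y_2 = M₀x²/(2EI)  [x≤a] = 14·4²/(2·50000) = 7/3125 m
Superposition: y = Σ y_i = -217/9375 m ≈ -0.023147 m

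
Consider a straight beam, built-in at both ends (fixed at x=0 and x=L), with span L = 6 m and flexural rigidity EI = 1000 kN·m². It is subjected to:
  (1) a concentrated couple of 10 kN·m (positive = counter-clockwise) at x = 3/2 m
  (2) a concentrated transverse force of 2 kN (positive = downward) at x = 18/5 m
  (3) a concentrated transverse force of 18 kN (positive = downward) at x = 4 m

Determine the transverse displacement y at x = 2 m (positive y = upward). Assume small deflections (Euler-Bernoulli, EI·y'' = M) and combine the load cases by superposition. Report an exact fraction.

Load 1 — applied couple M₀=10 kN·m at a=3/2 m (b=L-a=9/2):
  y_1 = (R_Ax³/6 - M_Ax²/2 - M₀(x-a)²/2)/EI  [x>a] with R_A=15/8, M_A=-15/8 = ((15/8)·2³/6 - (-15/8)·2²/2 - 10·(2-(3/2))²/2)/1000 = 1/200 m
Load 2 — point force P=2 kN at a=18/5 m (b=L-a=12/5):
  y_2 = -Pb²x²(3aL-(3a+b)x)/(6L³EI)  [x≤a] = -2·(12/5)²·2²·(3·(18/5)·6-(3·(18/5)+(12/5))·2)/(6·6³·1000) = -64/46875 m
Load 3 — point force P=18 kN at a=4 m (b=L-a=2):
  y_3 = -Pb²x²(3aL-(3a+b)x)/(6L³EI)  [x≤a] = -18·2²·2²·(3·4·6-(3·4+2)·2)/(6·6³·1000) = -11/1125 m
Superposition: y = Σ y_i = -6911/1125000 m ≈ -0.006143 m

y(2) = -6911/1125000 m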